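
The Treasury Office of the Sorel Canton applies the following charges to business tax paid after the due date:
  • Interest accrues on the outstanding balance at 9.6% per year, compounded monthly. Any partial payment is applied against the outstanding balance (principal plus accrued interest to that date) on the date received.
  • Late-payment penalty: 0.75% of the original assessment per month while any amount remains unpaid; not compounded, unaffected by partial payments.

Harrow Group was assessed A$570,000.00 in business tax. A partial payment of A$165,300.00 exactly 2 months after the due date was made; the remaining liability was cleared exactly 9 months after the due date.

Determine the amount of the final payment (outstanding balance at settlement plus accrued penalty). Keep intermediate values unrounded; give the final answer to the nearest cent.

Monthly rate = 9.6% ÷ 12 = 0.8%
Balance at month 2: A$570,000.0000 × (1 + 0.008)^2 = A$579,156.4800
After A$165,300.00 payment: A$579,156.4800 − A$165,300.00 = A$413,856.4800
Balance at month 9: A$413,856.4800 × (1 + 0.008)^7 = A$437,596.1419…
Penalty: 9 × 0.75% × A$570,000.00 = A$38,475.00
Final settlement = outstanding balance + penalty = A$437,596.1419… + A$38,475.00 = A$476,071.14

A$476,071.14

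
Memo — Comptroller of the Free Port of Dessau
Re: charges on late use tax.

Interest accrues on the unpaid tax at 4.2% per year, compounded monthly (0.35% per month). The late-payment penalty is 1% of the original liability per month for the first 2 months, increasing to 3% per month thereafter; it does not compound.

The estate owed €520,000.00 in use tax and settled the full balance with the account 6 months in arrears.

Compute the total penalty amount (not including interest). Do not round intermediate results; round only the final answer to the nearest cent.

Penalty, months 1–2: 2 × 1% × €520,000.00 = €10,400.00
Penalty, months 3–6: 4 × 3% × €520,000.00 = €62,400.00
Total penalty = €10,400.00 + €62,400.00 = €72,800.00

€72,800.00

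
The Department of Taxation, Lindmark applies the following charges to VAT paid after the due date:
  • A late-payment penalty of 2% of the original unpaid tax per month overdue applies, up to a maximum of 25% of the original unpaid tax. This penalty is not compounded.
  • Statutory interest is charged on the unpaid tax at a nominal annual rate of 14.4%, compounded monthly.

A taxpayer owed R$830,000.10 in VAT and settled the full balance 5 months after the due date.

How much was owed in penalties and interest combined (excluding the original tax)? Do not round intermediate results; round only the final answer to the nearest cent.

R$134,009.64

Penalty: 5 × 2% × R$830,000.10 = R$83,000.01 (below the 25% cap of R$207,500.03…)
Interest (14.4%/yr ÷ 12 = 1.2%/month): R$830,000.10 × ((1 + 0.012)^5 − 1) = R$51,009.6348…
Penalties + interest = R$83,000.0100 + R$51,009.6348… = R$134,009.64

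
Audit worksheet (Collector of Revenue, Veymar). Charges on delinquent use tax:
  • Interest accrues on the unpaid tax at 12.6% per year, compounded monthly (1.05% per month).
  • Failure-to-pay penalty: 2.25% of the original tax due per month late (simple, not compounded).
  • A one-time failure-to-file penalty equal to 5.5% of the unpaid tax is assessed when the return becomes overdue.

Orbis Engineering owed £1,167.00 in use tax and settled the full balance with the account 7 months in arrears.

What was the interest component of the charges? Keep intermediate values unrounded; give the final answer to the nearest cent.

£88.52

Interest: £1,167.00 × ((1 + 0.0105)^7 − 1) = £1,167.00 × 0.0758562… = £88.5242…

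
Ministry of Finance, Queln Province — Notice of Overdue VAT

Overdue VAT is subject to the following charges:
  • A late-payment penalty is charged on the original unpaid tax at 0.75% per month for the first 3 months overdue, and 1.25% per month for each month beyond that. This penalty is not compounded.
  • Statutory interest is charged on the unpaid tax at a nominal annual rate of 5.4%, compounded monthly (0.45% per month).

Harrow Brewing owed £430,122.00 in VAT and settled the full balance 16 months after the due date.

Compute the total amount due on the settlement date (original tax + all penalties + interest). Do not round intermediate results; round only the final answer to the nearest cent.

Penalty, months 1–3: 3 × 0.75% × £430,122.00 = £9,677.75…
Penalty, months 4–16: 13 × 1.25% × £430,122.00 = £69,894.83…
Interest: £430,122.00 × ((1 + 0.0045)^16 − 1) = £430,122.00 × 0.0744818… = £32,036.2541…
Total = £430,122.00 + £79,572.5700 + £32,036.2541… = £541,730.82

£541,730.82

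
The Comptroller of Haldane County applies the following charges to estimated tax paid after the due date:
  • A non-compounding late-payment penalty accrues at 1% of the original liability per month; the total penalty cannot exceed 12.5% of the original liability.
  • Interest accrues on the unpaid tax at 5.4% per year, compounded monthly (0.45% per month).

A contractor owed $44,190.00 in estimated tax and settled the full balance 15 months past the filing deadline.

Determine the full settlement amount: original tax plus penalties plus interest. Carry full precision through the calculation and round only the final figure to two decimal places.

$52,792.39

Penalty (uncapped): 15 × 1% × $44,190.00 = $6,628.50; cap = 12.5% × $44,190.00 = $5,523.75 → penalty = $5,523.75
Interest: $44,190.00 × ((1 + 0.0045)^15 − 1) = $44,190.00 × 0.0696683… = $3,078.6412…
Total = $44,190.00 + $5,523.7500 + $3,078.6412… = $52,792.39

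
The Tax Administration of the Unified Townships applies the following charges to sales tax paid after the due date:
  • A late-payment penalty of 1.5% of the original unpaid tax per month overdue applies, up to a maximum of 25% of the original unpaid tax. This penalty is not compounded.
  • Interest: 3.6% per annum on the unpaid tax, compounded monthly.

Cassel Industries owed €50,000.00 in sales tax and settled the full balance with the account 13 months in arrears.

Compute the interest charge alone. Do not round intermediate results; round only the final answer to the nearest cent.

€1,985.49

Interest (3.6%/yr ÷ 12 = 0.3%/month): €50,000.00 × ((1 + 0.003)^13 − 1) = €1,985.4890…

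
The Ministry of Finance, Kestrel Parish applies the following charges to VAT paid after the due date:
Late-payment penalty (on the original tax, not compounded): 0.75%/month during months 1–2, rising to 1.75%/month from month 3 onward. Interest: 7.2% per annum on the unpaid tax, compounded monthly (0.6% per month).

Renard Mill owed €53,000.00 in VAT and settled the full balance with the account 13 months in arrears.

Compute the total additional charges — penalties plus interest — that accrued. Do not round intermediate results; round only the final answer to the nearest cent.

€15,283.65

Penalty, months 1–2: 2 × 0.75% × €53,000.00 = €795.00
Penalty, months 3–13: 11 × 1.75% × €53,000.00 = €10,202.50
Interest: €53,000.00 × ((1 + 0.006)^13 − 1) = €53,000.00 × 0.0808707… = €4,286.1478…
Penalties + interest = €10,997.5000 + €4,286.1478… = €15,283.65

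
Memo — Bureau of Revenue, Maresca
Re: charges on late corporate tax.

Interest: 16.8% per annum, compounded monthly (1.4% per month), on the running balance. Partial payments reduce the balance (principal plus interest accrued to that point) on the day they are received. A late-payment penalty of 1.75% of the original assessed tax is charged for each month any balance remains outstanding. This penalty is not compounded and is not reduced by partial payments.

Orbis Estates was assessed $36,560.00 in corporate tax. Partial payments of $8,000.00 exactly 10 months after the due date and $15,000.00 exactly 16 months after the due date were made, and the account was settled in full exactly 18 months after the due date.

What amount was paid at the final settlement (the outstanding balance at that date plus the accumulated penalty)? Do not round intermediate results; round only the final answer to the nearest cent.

$34,108.12

Balance at month 10: $36,560.0000 × (1 + 0.014)^10 = $42,013.1976…
After $8,000.00 payment: $42,013.1976… − $8,000.00 = $34,013.1976…
Balance at month 16: $34,013.1976… × (1 + 0.014)^6 = $36,972.1914…
After $15,000.00 payment: $36,972.1914… − $15,000.00 = $21,972.1914…
Balance at month 18: $21,972.1914… × (1 + 0.014)^2 = $22,591.7193…
Penalty: 18 × 1.75% × $36,560.00 = $11,516.40
Final settlement = outstanding balance + penalty = $22,591.7193… + $11,516.40 = $34,108.12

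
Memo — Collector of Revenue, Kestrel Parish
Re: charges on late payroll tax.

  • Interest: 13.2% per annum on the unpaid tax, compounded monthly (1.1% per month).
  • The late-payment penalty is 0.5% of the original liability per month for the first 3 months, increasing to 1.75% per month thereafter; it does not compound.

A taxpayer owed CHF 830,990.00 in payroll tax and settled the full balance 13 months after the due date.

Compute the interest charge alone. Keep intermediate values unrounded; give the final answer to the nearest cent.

CHF 126,999.66

Interest: CHF 830,990.00 × ((1 + 0.011)^13 − 1) = CHF 830,990.00 × 0.1528293… = CHF 126,999.6571…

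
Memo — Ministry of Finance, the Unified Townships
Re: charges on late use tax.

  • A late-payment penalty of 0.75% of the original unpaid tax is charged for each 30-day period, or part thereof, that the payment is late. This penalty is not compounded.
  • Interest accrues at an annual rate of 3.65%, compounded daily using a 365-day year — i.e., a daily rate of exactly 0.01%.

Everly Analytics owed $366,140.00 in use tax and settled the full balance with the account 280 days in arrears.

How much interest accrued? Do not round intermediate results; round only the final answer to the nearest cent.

$10,396.27

Interest: $366,140.00 × ((1 + 0.0001)^280 − 1) = $366,140.00 × 0.02839424… = $10,396.2688…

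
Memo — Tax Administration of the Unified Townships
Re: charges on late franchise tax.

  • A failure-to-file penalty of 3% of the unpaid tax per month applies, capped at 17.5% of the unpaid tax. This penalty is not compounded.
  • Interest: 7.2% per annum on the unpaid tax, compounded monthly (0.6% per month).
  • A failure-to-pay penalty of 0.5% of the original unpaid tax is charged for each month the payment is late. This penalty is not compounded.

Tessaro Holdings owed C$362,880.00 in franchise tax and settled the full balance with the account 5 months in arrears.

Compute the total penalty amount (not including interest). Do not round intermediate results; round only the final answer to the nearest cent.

Failure-to-file: 5 × 3% × C$362,880.00 = C$54,432.00 (under the 17.5% cap)
Failure-to-pay penalty = 0.5% × C$362,880.00 × 5 mo = C$9,072.00
Total penalty = C$54,432.00 + C$9,072.00 = C$63,504.00

C$63,504.00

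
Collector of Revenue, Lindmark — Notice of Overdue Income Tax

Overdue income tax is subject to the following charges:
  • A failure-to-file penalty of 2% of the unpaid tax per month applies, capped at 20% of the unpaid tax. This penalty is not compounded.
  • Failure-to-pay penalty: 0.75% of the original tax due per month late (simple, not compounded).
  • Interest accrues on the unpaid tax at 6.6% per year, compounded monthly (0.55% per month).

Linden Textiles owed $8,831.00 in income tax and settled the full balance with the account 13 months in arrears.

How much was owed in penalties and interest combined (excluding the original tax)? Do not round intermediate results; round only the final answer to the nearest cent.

$3,279.90

Failure-to-file: 13 × 2% × $8,831.00 = $2,296.06, capped at 20% × $8,831.00 = $1,766.20
Failure-to-pay penalty = 0.75% × $8,831.00 × 13 mo = $861.02…
Interest: $8,831.00 × ((1 + 0.0055)^13 − 1) = $8,831.00 × 0.0739077… = $652.6793…
Penalties + interest = $2,627.2225 + $652.6793… = $3,279.90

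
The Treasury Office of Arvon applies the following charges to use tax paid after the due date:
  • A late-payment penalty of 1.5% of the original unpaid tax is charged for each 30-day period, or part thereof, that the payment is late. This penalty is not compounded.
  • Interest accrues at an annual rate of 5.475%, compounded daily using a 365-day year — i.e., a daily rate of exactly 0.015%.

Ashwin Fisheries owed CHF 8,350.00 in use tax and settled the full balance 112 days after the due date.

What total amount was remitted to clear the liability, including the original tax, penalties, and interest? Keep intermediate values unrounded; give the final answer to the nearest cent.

CHF 8,992.45

Penalty periods: ⌈112/30⌉ = 4; penalty = 4 × 1.5% × CHF 8,350.00 = CHF 501.00
Interest: CHF 8,350.00 × ((1 + 0.00015)^112 − 1) = CHF 8,350.00 × 0.01694063… = CHF 141.4543…
Total = CHF 8,350.00 + CHF 501.0000 + CHF 141.4543… = CHF 8,992.45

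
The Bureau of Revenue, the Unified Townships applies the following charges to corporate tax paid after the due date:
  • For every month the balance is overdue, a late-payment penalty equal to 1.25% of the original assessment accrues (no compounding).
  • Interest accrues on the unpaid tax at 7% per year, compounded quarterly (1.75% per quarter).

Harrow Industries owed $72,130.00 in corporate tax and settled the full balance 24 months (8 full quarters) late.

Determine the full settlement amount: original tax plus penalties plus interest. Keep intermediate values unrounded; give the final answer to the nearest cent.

Late-payment penalty: 24 × 1.25% × $72,130.00 = $21,639.00
Interest: $72,130.00 × ((1 + 0.0175)^8 − 1) = $72,130.00 × 0.1488818… = $10,738.8430…
Total = $72,130.00 + $21,639.0000 + $10,738.8430… = $104,507.84

$104,507.84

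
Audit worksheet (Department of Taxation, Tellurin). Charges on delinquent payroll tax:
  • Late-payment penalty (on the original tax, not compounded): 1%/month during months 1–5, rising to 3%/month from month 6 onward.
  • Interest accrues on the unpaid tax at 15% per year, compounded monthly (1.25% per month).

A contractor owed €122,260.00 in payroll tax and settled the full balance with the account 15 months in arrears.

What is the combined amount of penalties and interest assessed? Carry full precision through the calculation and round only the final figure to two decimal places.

Penalty, months 1–5: 5 × 1% × €122,260.00 = €6,113.00
Penalty, months 6–15: 10 × 3% × €122,260.00 = €36,678.00
Interest: €122,260.00 × ((1 + 0.0125)^15 − 1) = €122,260.00 × 0.2048292… = €25,042.4159…
Penalties + interest = €42,791.0000 + €25,042.4159… = €67,833.42

€67,833.42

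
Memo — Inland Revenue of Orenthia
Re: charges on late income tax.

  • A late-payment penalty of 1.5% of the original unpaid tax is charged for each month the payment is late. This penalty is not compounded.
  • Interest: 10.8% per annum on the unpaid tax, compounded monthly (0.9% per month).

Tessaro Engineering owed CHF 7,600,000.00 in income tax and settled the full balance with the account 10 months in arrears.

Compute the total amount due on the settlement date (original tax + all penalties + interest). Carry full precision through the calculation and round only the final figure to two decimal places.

Late-payment penalty: 10 × 1.5% × CHF 7,600,000.00 = CHF 1,140,000.00
Interest: CHF 7,600,000.00 × ((1 + 0.009)^10 − 1) = CHF 7,600,000.00 × 0.0937339… = CHF 712,377.4333…
Total = CHF 7,600,000.00 + CHF 1,140,000.0000 + CHF 712,377.4333… = CHF 9,452,377.43

CHF 9,452,377.43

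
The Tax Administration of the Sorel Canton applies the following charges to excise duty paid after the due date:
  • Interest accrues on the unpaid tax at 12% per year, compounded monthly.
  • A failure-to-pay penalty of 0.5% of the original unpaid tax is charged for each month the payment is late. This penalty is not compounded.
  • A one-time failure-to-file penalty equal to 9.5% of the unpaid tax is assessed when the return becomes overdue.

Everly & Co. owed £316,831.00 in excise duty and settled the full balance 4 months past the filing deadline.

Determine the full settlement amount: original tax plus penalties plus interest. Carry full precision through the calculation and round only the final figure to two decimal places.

£366,131.17

Failure-to-file penalty: 9.5% × £316,831.00 = £30,098.95…
Failure-to-pay penalty = 0.5% × £316,831.00 × 4 mo = £6,336.62
Interest (12%/yr ÷ 12 = 1%/month): £316,831.00 × ((1 + 0.01)^4 − 1) = £12,864.6091…
Total = £316,831.00 + £36,435.5650 + £12,864.6091… = £366,131.17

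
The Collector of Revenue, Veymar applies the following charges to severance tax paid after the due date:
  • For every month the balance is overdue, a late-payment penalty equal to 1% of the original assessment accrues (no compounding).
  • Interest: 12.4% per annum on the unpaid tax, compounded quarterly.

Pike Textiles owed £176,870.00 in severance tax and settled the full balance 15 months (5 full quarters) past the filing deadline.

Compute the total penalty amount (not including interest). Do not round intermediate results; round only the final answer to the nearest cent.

Late-payment penalty = 1% × £176,870.00 × 15 mo = £26,530.50

£26,530.50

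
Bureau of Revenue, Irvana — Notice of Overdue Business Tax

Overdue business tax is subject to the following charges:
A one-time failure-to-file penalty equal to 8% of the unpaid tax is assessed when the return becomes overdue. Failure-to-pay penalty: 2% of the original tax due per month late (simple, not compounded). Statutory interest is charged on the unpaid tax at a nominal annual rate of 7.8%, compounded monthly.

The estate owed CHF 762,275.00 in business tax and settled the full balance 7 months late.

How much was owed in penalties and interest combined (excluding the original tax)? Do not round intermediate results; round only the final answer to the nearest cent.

CHF 203,067.72

Failure-to-file penalty: 8% × CHF 762,275.00 = CHF 60,982.00
Failure-to-pay penalty = 2% × CHF 762,275.00 × 7 mo = CHF 106,718.50
Interest (7.8%/yr ÷ 12 = 0.65%/month): CHF 762,275.00 × ((1 + 0.0065)^7 − 1) = CHF 35,367.2157…
Penalties + interest = CHF 167,700.5000 + CHF 35,367.2157… = CHF 203,067.72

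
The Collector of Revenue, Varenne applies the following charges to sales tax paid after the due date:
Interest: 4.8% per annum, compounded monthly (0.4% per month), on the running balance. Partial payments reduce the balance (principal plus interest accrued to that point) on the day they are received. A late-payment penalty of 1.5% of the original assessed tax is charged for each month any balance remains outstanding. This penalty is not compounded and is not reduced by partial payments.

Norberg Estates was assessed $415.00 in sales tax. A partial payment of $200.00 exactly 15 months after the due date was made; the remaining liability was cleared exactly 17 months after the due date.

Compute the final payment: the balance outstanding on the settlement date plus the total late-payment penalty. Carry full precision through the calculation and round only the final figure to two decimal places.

$348.36

Balance at month 15: $415.0000 × (1 + 0.004)^15 = $440.6094…
After $200.00 payment: $440.6094… − $200.00 = $240.6094…
Balance at month 17: $240.6094… × (1 + 0.004)^2 = $242.5382…
Penalty: 17 × 1.5% × $415.00 = $105.83…
Final settlement = outstanding balance + penalty = $242.5382… + $105.83… = $348.36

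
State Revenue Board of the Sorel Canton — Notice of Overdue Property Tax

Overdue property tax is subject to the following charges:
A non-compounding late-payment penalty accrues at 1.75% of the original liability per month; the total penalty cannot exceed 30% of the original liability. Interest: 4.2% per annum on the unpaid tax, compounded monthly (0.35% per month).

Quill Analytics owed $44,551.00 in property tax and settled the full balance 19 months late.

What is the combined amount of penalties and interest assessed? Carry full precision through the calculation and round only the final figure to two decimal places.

$16,423.14

Penalty (uncapped): 19 × 1.75% × $44,551.00 = $14,813.21…; cap = 30% × $44,551.00 = $13,365.30 → penalty = $13,365.30
Interest: $44,551.00 × ((1 + 0.0035)^19 − 1) = $44,551.00 × 0.0686369… = $3,057.8418…
Penalties + interest = $13,365.3000 + $3,057.8418… = $16,423.14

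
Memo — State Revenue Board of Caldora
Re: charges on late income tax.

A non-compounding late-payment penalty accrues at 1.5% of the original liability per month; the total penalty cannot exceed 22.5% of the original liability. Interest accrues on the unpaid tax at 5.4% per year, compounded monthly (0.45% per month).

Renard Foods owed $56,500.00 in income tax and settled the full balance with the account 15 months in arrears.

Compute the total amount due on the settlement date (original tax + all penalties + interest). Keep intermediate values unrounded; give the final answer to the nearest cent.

Penalty (uncapped): 15 × 1.5% × $56,500.00 = $12,712.50; cap = 22.5% × $56,500.00 = $12,712.50 → penalty = $12,712.50
Interest: $56,500.00 × ((1 + 0.0045)^15 − 1) = $56,500.00 × 0.0696683… = $3,936.2577…
Total = $56,500.00 + $12,712.5000 + $3,936.2577… = $73,148.76

$73,148.76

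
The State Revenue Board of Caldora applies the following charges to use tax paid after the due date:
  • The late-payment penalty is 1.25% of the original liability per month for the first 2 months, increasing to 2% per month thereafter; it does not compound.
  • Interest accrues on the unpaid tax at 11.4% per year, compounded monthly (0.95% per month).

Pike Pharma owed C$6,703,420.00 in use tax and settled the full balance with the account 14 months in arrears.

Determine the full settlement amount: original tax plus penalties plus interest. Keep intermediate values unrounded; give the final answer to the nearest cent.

C$9,428,582.41

Penalty, months 1–2: 2 × 1.25% × C$6,703,420.00 = C$167,585.50
Penalty, months 3–14: 12 × 2% × C$6,703,420.00 = C$1,608,820.80
Interest: C$6,703,420.00 × ((1 + 0.0095)^14 − 1) = C$6,703,420.00 × 0.1415331… = C$948,756.1139…
Total = C$6,703,420.00 + C$1,776,406.3000 + C$948,756.1139… = C$9,428,582.41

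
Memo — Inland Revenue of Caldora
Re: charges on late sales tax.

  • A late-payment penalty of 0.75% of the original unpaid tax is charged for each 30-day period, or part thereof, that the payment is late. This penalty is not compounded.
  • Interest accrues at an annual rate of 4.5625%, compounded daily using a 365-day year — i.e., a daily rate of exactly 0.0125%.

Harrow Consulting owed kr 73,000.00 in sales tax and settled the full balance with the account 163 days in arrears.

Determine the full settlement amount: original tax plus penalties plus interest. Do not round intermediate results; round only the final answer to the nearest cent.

Penalty periods: ⌈163/30⌉ = 6; penalty = 6 × 0.75% × kr 73,000.00 = kr 3,285.00
Interest: kr 73,000.00 × ((1 + 0.000125)^163 − 1) = kr 73,000.00 × 0.02058269… = kr 1,502.5362…
Total = kr 73,000.00 + kr 3,285.0000 + kr 1,502.5362… = kr 77,787.54

kr 77,787.54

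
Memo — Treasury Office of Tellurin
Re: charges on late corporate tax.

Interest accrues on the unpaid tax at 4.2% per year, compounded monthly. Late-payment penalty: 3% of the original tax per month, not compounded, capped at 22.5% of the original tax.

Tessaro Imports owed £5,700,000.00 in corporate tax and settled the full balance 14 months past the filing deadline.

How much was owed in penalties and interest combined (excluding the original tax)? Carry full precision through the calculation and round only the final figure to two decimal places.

£1,568,243.89

Penalty (uncapped): 14 × 3% × £5,700,000.00 = £2,394,000.00; cap = 22.5% × £5,700,000.00 = £1,282,500.00 → penalty = £1,282,500.00
Interest (4.2%/yr ÷ 12 = 0.35%/month): £5,700,000.00 × ((1 + 0.0035)^14 − 1) = £285,743.8943…
Penalties + interest = £1,282,500.0000 + £285,743.8943… = £1,568,243.89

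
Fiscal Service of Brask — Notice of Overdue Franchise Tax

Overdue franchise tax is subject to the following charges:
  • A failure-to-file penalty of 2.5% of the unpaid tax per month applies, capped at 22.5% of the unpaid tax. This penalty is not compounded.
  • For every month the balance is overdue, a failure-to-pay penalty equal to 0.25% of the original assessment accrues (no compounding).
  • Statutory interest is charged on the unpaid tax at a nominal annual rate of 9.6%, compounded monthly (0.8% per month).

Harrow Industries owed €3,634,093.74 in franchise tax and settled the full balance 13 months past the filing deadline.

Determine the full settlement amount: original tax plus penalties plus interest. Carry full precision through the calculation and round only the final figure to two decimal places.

Failure-to-file: 13 × 2.5% × €3,634,093.74 = €1,181,080.47…, capped at 22.5% × €3,634,093.74 = €817,671.09…
Failure-to-pay penalty = 0.25% × €3,634,093.74 × 13 mo = €118,108.05…
Interest: €3,634,093.74 × ((1 + 0.008)^13 − 1) = €3,634,093.74 × 0.1091414… = €396,630.0904…
Total = €3,634,093.74 + €935,779.1381… + €396,630.0904… = €4,966,502.97

€4,966,502.97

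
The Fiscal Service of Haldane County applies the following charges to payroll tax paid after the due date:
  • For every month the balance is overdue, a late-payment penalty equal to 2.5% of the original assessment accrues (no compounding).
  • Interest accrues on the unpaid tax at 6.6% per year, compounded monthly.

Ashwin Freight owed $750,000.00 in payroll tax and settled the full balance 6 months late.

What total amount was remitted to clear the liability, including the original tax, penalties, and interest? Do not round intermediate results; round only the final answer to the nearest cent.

$887,592.82

Late-payment penalty = 2.5% × $750,000.00 × 6 mo = $112,500.00
Interest (6.6%/yr ÷ 12 = 0.55%/month): $750,000.00 × ((1 + 0.0055)^6 − 1) = $25,092.8184…
Total = $750,000.00 + $112,500.0000 + $25,092.8184… = $887,592.82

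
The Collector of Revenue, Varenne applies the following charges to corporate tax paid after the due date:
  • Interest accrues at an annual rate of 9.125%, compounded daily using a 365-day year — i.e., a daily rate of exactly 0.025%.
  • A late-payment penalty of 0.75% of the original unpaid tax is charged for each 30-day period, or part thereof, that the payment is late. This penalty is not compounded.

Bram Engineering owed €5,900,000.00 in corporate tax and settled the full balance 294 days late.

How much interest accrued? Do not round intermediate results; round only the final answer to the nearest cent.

€449,926.04

Interest: €5,900,000.00 × ((1 + 0.00025)^294 − 1) = €5,900,000.00 × 0.07625865… = €449,926.0359…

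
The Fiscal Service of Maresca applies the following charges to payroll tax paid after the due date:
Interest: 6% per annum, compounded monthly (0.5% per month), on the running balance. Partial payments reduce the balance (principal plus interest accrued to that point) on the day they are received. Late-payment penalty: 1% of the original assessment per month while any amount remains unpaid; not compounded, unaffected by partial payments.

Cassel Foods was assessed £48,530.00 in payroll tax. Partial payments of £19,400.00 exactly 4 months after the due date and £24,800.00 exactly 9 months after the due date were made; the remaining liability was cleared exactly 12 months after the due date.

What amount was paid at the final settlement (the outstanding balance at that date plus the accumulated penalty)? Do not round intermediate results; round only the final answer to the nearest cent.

Balance at month 4: £48,530.0000 × (1 + 0.005)^4 = £49,507.9038…
After £19,400.00 payment: £49,507.9038… − £19,400.00 = £30,107.9038…
Balance at month 9: £30,107.9038… × (1 + 0.005)^5 = £30,868.1661…
After £24,800.00 payment: £30,868.1661… − £24,800.00 = £6,068.1661…
Balance at month 12: £6,068.1661… × (1 + 0.005)^3 = £6,159.6445…
Penalty: 12 × 1% × £48,530.00 = £5,823.60
Final settlement = outstanding balance + penalty = £6,159.6445… + £5,823.60 = £11,983.24

£11,983.24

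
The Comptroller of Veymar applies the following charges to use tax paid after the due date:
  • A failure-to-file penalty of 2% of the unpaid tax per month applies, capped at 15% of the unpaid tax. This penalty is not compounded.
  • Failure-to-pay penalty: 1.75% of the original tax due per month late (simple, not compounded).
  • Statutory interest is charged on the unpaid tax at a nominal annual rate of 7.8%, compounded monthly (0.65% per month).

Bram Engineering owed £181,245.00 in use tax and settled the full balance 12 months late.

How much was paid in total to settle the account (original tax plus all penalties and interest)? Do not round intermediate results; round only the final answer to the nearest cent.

£261,146.82

Failure-to-file: 12 × 2% × £181,245.00 = £43,498.80, capped at 15% × £181,245.00 = £27,186.75
Failure-to-pay penalty = 1.75% × £181,245.00 × 12 mo = £38,061.45
Interest: £181,245.00 × ((1 + 0.0065)^12 − 1) = £181,245.00 × 0.0808498… = £14,653.6239…
Total = £181,245.00 + £65,248.2000 + £14,653.6239… = £261,146.82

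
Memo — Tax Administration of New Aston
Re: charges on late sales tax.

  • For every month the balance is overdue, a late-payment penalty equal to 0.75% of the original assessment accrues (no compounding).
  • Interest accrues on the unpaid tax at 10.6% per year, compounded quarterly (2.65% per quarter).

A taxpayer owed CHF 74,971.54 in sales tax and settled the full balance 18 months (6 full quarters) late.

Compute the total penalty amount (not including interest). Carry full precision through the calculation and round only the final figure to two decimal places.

CHF 10,121.16

Late-payment penalty = 0.75% × CHF 74,971.54 × 18 mo = CHF 10,121.16…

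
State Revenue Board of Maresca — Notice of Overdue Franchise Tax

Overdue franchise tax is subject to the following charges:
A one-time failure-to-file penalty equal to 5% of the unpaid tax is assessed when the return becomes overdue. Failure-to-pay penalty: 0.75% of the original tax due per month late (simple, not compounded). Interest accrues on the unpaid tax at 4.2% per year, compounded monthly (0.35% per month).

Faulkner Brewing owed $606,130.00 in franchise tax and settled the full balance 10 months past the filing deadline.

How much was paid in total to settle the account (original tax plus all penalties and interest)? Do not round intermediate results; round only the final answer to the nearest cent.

Failure-to-file penalty: 5% × $606,130.00 = $30,306.50
Failure-to-pay penalty: 10 × 0.75% × $606,130.00 = $45,459.75
Interest: $606,130.00 × ((1 + 0.0035)^10 − 1) = $606,130.00 × 0.0355564… = $21,551.8169…
Total = $606,130.00 + $75,766.2500 + $21,551.8169… = $703,448.07

$703,448.07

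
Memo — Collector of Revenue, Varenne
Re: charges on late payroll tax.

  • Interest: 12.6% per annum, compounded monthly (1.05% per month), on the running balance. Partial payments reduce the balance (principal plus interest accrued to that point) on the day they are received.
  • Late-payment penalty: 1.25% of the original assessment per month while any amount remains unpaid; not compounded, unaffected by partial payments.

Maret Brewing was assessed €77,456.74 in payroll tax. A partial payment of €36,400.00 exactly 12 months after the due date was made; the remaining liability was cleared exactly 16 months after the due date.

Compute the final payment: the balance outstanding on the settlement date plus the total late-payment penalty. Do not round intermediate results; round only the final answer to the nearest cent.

Balance at month 12: €77,456.7400 × (1 + 0.0105)^12 = €87,800.1037…
After €36,400.00 payment: €87,800.1037… − €36,400.00 = €51,400.1037…
Balance at month 16: €51,400.1037… × (1 + 0.0105)^4 = €53,593.1478…
Penalty: 16 × 1.25% × €77,456.74 = €15,491.35…
Final settlement = outstanding balance + penalty = €53,593.1478… + €15,491.35… = €69,084.50

€69,084.50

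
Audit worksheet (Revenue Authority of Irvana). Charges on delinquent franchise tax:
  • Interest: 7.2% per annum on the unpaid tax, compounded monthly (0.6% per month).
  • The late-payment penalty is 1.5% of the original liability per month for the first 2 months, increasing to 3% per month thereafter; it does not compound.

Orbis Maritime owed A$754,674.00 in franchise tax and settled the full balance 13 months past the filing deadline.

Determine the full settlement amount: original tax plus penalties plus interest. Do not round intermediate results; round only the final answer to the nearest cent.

A$1,087,387.66

Penalty, months 1–2: 2 × 1.5% × A$754,674.00 = A$22,640.22
Penalty, months 3–13: 11 × 3% × A$754,674.00 = A$249,042.42
Interest: A$754,674.00 × ((1 + 0.006)^13 − 1) = A$754,674.00 × 0.0808707… = A$61,031.0243…
Total = A$754,674.00 + A$271,682.6400 + A$61,031.0243… = A$1,087,387.66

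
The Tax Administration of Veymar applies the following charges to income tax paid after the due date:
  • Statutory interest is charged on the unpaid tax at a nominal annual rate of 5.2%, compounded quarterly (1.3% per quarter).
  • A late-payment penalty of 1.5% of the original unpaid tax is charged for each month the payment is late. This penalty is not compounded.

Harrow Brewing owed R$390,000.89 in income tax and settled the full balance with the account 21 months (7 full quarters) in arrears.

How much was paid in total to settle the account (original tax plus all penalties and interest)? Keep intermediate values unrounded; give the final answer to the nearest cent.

R$549,755.75

Late-payment penalty = 1.5% × R$390,000.89 × 21 mo = R$122,850.28…
Interest: R$390,000.89 × ((1 + 0.013)^7 − 1) = R$390,000.89 × 0.0946269… = R$36,904.5762…
Total = R$390,000.89 + R$122,850.2804… + R$36,904.5762… = R$549,755.75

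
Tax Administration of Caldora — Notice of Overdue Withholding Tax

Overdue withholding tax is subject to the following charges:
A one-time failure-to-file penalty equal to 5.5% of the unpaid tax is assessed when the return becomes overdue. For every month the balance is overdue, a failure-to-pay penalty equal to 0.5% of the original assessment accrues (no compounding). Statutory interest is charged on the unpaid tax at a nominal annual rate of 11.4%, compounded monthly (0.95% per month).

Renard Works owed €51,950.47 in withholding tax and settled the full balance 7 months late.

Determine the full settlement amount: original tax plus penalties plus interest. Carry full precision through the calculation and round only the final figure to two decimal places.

€60,180.75

Failure-to-file penalty: 5.5% × €51,950.47 = €2,857.28…
Failure-to-pay penalty = 0.5% × €51,950.47 × 7 mo = €1,818.27…
Interest: €51,950.47 × ((1 + 0.0095)^7 − 1) = €51,950.47 × 0.0684255… = €3,554.7392…
Total = €51,950.47 + €4,675.5423 + €3,554.7392… = €60,180.75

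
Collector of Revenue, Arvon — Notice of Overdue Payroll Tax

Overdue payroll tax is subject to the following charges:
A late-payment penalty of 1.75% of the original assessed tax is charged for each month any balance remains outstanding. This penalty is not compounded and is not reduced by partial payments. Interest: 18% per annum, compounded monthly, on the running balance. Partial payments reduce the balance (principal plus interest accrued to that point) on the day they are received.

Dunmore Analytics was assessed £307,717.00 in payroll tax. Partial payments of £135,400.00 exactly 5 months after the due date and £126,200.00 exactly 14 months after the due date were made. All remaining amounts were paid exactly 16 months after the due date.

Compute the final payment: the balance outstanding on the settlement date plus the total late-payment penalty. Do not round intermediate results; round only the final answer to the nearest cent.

Monthly rate = 18% ÷ 12 = 1.5%
Balance at month 5: £307,717.0000 × (1 + 0.015)^5 = £331,498.6018…
After £135,400.00 payment: £331,498.6018… − £135,400.00 = £196,098.6018…
Balance at month 14: £196,098.6018… × (1 + 0.015)^9 = £224,217.1755…
After £126,200.00 payment: £224,217.1755… − £126,200.00 = £98,017.1755…
Balance at month 16: £98,017.1755… × (1 + 0.015)^2 = £100,979.7446…
Penalty: 16 × 1.75% × £307,717.00 = £86,160.76
Final settlement = outstanding balance + penalty = £100,979.7446… + £86,160.76 = £187,140.50

£187,140.50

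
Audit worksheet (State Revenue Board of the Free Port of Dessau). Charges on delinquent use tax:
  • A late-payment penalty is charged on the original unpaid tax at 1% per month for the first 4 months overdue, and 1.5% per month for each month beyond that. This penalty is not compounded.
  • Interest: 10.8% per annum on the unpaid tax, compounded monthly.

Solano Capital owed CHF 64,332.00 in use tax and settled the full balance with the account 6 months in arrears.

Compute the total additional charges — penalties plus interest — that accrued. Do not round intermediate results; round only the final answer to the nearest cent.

CHF 8,056.28

Penalty, months 1–4: 4 × 1% × CHF 64,332.00 = CHF 2,573.28
Penalty, months 5–6: 2 × 1.5% × CHF 64,332.00 = CHF 1,929.96
Interest (10.8%/yr ÷ 12 = 0.9%/month): CHF 64,332.00 × ((1 + 0.009)^6 − 1) = CHF 3,553.0357…
Penalties + interest = CHF 4,503.2400 + CHF 3,553.0357… = CHF 8,056.28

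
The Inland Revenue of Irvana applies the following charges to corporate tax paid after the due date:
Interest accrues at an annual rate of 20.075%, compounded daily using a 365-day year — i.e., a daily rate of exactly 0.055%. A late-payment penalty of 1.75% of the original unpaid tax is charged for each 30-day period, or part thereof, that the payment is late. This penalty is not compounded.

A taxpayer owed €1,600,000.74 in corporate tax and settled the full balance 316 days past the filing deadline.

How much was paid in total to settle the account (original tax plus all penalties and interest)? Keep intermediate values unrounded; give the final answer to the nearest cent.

€2,211,618.20

Penalty periods: ⌈316/30⌉ = 11; penalty = 11 × 1.75% × €1,600,000.74 = €308,000.14…
Interest: €1,600,000.74 × ((1 + 0.00055)^316 − 1) = €1,600,000.74 × 0.18976073… = €303,617.3138…
Total = €1,600,000.74 + €308,000.1425… + €303,617.3138… = €2,211,618.20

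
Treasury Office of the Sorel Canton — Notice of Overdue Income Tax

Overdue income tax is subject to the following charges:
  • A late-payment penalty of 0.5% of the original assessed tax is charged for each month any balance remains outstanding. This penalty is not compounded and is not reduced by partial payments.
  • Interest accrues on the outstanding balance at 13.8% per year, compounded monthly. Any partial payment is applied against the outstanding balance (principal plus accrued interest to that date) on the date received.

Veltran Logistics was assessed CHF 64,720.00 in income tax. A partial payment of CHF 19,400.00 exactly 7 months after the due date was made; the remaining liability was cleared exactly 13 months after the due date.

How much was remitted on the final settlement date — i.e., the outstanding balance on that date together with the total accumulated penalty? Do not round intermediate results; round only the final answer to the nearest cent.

CHF 58,521.36

Monthly rate = 13.8% ÷ 12 = 1.15%
Balance at month 7: CHF 64,720.0000 × (1 + 0.0115)^7 = CHF 70,113.1886…
After CHF 19,400.00 payment: CHF 70,113.1886… − CHF 19,400.00 = CHF 50,713.1886…
Balance at month 13: CHF 50,713.1886… × (1 + 0.0115)^6 = CHF 54,314.5568…
Penalty: 13 × 0.5% × CHF 64,720.00 = CHF 4,206.80
Final settlement = outstanding balance + penalty = CHF 54,314.5568… + CHF 4,206.80 = CHF 58,521.36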